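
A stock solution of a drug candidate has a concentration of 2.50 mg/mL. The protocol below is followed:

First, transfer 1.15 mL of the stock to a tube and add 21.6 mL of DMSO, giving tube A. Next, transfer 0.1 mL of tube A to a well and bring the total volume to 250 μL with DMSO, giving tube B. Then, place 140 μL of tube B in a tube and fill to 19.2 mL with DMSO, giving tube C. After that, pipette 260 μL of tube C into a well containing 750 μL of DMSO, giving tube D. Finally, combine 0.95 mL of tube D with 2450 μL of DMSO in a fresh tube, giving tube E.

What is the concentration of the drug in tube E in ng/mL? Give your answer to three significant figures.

26.5 ng/mL

Step 1: 1.15 mL + 21.6 mL = 22.75 mL total → factor 22.75/1.15 = 19.783
Step 2: 0.1 mL brought to 250 μL → factor 0.25/0.1 = 2.5
Step 3: 140 μL brought to 19.2 mL → factor 19200/140 = 137.14
Step 4: 260 μL + 750 μL = 1010 μL total → factor 1010/260 = 3.8846
Step 5: 0.95 mL + 2450 μL = 3.4 mL total → factor 3.4/0.95 = 3.5789
Overall dilution factor = 19.783 × 2.5 × 137.14 × 3.8846 × 3.5789 = 94297
Final = 2.50 mg/mL / 94297 = 2.651 × 10^-5 mg/mL = 26.5 ng/mL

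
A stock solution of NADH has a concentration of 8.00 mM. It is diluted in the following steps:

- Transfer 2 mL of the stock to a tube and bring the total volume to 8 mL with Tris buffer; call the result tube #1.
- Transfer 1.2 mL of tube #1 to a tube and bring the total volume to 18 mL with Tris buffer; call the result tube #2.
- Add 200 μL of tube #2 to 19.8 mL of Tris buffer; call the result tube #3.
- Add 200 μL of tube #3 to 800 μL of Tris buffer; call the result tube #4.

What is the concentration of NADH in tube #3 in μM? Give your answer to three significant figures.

Step 1: 2 mL brought to 8 mL → factor 8/2 = 4
Step 2: 1.2 mL brought to 18 mL → factor 18/1.2 = 15
Step 3: 200 μL + 19.8 mL = 20000 μL total → factor 20000/200 = 100
Dilution factor through tube #3 = 4 × 15 × 100 = 6000
[tube #3] = 8.00 mM / 6000 = 0.001333 mM = 1.33 μM

1.33 μM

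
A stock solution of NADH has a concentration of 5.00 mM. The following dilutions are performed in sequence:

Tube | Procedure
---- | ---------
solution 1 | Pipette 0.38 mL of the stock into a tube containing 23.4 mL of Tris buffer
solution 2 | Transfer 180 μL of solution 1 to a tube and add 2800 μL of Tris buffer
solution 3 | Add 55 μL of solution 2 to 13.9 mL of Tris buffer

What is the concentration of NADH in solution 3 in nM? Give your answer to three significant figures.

Step 1: 0.38 mL + 23.4 mL = 23.78 mL total → factor 23.78/0.38 = 62.579
Step 2: 180 μL + 2800 μL = 2980 μL total → factor 2980/180 = 16.556
Step 3: 55 μL + 13.9 mL = 13955 μL total → factor 13955/55 = 253.73
Overall dilution factor = 62.579 × 16.556 × 253.73 = 2.6287 × 10^5
Final = 5.00 mM / 2.6287 × 10^5 = 1.902 × 10^-5 mM = 19.0 nM

19.0 nM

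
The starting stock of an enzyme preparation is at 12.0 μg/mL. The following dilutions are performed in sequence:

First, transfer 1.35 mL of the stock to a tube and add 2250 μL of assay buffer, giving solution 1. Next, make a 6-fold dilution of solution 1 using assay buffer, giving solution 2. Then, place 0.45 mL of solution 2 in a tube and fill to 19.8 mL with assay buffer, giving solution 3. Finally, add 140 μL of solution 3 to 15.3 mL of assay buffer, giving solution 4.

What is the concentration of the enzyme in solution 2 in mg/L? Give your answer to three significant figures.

Step 1: 1.35 mL + 2250 μL = 3.6 mL total → factor 3.6/1.35 = 2.6667
Step 2: 6-fold → factor 6
Dilution factor through solution 2 = 2.6667 × 6 = 16
[solution 2] = 12.0 μg/mL / 16 = 0.7500 μg/mL = 0.750 mg/L

0.750 mg/L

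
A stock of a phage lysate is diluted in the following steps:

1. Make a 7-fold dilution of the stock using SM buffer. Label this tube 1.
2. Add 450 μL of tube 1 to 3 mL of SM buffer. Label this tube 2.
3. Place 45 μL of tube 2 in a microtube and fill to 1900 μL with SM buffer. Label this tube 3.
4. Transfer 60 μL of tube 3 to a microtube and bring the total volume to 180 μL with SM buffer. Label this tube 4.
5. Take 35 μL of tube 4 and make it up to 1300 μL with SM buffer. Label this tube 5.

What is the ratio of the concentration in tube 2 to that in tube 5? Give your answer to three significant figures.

Step 1: 7-fold → factor 7
Step 2: 450 μL + 3 mL = 3450 μL total → factor 3450/450 = 7.6667
Step 3: 45 μL brought to 1900 μL → factor 1900/45 = 42.222
Step 4: 60 μL brought to 180 μL → factor 180/60 = 3
Step 5: 35 μL brought to 1300 μL → factor 1300/35 = 37.143
Dilution factor to tube 2 = 53.667; to tube 5 = 2.5249 × 10^5
[tube 2]/[tube 5] = (factor to tube 5)/(factor to tube 2) = 2.5249 × 10^5/53.667 = 4.70 × 10^3

4.70 × 10^3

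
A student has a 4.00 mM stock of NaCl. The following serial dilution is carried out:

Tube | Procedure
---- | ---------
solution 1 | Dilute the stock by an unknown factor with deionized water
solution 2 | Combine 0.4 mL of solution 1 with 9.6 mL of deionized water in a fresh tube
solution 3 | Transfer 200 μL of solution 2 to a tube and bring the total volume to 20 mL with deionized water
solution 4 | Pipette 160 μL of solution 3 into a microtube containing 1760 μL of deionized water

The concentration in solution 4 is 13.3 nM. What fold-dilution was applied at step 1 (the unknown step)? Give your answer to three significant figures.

Step 1: unknown factor x
Step 2: 0.4 mL + 9.6 mL = 10 mL total → factor 10/0.4 = 25
Step 3: 200 μL brought to 20 mL → factor 20000/200 = 100
Step 4: 160 μL + 1760 μL = 1920 μL total → factor 1920/160 = 12
Product of known-step factors = 30000
Overall factor = 4.00 mM / (13.3 nM) = 3.0075 × 10^5
x = 3.0075 × 10^5 / 30000 = 10.0

10.0-fold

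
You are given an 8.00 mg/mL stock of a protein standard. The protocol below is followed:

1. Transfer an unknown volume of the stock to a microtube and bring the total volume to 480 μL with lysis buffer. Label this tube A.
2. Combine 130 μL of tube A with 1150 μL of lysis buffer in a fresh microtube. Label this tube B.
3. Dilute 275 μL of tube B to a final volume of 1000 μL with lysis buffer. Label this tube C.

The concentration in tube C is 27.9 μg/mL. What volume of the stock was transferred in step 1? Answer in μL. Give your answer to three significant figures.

Step 1: v brought to 480 μL → factor = 480 μL/v
Step 2: 130 μL + 1150 μL = 1280 μL total → factor 1280/130 = 9.8462
Step 3: 275 μL brought to 1000 μL → factor 1000/275 = 3.6364
Product of known-step factors = 35.804
Overall factor = 8.00 mg/mL / (27.9 μg/mL) = 286.74
Step-1 factor = 286.74 / 35.804 = 8.0085
v = 480 μL / 8.0085 = 59.9 μL

59.9 μL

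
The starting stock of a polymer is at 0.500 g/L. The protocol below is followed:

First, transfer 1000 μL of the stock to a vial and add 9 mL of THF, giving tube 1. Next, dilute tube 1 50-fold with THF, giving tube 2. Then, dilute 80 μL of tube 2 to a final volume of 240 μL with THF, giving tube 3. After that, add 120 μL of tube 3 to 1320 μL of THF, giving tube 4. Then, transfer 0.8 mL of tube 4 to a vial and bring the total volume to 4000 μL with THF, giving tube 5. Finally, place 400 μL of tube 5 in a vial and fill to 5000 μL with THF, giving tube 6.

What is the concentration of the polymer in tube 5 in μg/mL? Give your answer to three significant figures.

0.00556 μg/mL

Step 1: 1000 μL + 9 mL = 10000 μL total → factor 10000/1000 = 10
Step 2: 50-fold → factor 50
Step 3: 80 μL brought to 240 μL → factor 240/80 = 3
Step 4: 120 μL + 1320 μL = 1440 μL total → factor 1440/120 = 12
Step 5: 0.8 mL brought to 4000 μL → factor 4/0.8 = 5
Dilution factor through tube 5 = 10 × 50 × 3 × 12 × 5 = 90000
[tube 5] = 0.500 g/L / 90000 = 5.556 × 10^-6 g/L = 0.00556 μg/mL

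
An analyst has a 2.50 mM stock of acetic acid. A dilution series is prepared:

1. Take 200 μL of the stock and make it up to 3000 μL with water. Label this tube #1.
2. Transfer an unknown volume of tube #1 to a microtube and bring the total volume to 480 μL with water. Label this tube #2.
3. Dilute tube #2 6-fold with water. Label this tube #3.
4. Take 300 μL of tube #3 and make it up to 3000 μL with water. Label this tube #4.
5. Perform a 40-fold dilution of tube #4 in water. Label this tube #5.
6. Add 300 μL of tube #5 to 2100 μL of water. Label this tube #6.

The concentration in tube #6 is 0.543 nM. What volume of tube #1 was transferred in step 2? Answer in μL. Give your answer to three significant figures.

Step 1: 200 μL brought to 3000 μL → factor 3000/200 = 15
Step 2: v brought to 480 μL → factor = 480 μL/v
Step 3: 6-fold → factor 6
Step 4: 300 μL brought to 3000 μL → factor 3000/300 = 10
Step 5: 40-fold → factor 40
Step 6: 300 μL + 2100 μL = 2400 μL total → factor 2400/300 = 8
Product of known-step factors = 2.88 × 10^5
Overall factor = 2.50 mM / (0.543 nM) = 4.6041 × 10^6
Step-2 factor = 4.6041 × 10^6 / 2.88 × 10^5 = 15.986
v = 480 μL / 15.986 = 30.0 μL

30.0 μL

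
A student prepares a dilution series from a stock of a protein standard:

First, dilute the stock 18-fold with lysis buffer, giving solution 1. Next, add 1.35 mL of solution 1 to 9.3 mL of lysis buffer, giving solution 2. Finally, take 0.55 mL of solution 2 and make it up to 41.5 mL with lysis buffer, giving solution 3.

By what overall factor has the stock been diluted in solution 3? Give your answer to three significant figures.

1.07 × 10^4

Step 1: 18-fold → factor 18
Step 2: 1.35 mL + 9.3 mL = 10.65 mL total → factor 10.65/1.35 = 7.8889
Step 3: 0.55 mL brought to 41.5 mL → factor 41.5/0.55 = 75.455
Overall dilution factor = 18 × 7.8889 × 75.455 = 10715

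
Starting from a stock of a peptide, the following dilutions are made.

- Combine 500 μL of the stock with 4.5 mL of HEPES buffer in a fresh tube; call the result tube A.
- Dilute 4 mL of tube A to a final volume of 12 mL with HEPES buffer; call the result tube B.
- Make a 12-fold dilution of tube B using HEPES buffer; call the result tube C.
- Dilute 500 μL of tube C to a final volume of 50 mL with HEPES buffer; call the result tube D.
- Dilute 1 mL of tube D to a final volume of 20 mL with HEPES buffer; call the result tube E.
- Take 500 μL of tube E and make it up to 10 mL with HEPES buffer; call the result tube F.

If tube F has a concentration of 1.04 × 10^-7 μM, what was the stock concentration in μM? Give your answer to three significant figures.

Step 1: 500 μL + 4.5 mL = 5000 μL total → factor 5000/500 = 10
Step 2: 4 mL brought to 12 mL → factor 12/4 = 3
Step 3: 12-fold → factor 12
Step 4: 500 μL brought to 50 mL → factor 50000/500 = 100
Step 5: 1 mL brought to 20 mL → factor 20/1 = 20
Step 6: 500 μL brought to 10 mL → factor 10000/500 = 20
Overall dilution factor = 10 × 3 × 12 × 100 × 20 × 20 = 1.44 × 10^7
Stock = 1.04 × 10^-7 μM × 1.44 × 10^7 = 1.50 μM

1.50 μM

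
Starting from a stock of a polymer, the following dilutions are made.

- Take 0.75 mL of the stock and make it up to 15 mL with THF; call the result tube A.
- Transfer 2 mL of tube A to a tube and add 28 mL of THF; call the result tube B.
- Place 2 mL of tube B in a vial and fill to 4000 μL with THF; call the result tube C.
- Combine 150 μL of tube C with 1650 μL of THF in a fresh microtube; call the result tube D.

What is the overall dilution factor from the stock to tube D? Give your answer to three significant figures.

Step 1: 0.75 mL brought to 15 mL → factor 15/0.75 = 20
Step 2: 2 mL + 28 mL = 30 mL total → factor 30/2 = 15
Step 3: 2 mL brought to 4000 μL → factor 4/2 = 2
Step 4: 150 μL + 1650 μL = 1800 μL total → factor 1800/150 = 12
Overall dilution factor = 20 × 15 × 2 × 12 = 7200

7.20 × 10^3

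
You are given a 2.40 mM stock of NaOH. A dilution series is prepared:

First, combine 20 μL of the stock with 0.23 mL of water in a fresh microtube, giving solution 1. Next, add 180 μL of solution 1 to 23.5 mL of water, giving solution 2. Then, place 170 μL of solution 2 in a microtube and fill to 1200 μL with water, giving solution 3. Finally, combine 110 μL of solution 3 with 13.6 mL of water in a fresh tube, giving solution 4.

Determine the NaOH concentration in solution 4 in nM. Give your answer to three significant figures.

1.66 nM

Step 1: 20 μL + 0.23 mL = 250 μL total → factor 250/20 = 12.5
Step 2: 180 μL + 23.5 mL = 23680 μL total → factor 23680/180 = 131.56
Step 3: 170 μL brought to 1200 μL → factor 1200/170 = 7.0588
Step 4: 110 μL + 13.6 mL = 13710 μL total → factor 13710/110 = 124.64
Overall dilution factor = 12.5 × 131.56 × 7.0588 × 124.64 = 1.4468 × 10^6
Final = 2.40 mM / 1.4468 × 10^6 = 1.659 × 10^-6 mM = 1.66 nM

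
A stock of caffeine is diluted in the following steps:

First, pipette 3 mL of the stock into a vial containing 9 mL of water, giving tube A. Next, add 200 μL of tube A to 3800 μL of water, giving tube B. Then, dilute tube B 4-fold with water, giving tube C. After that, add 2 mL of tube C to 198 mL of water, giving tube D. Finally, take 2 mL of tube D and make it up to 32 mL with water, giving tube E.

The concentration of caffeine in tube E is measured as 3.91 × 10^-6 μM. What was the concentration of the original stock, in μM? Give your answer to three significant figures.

2.00 μM

Step 1: 3 mL + 9 mL = 12 mL total → factor 12/3 = 4
Step 2: 200 μL + 3800 μL = 4000 μL total → factor 4000/200 = 20
Step 3: 4-fold → factor 4
Step 4: 2 mL + 198 mL = 200 mL total → factor 200/2 = 100
Step 5: 2 mL brought to 32 mL → factor 32/2 = 16
Overall dilution factor = 4 × 20 × 4 × 100 × 16 = 5.12 × 10^5
Stock = 3.91 × 10^-6 μM × 5.12 × 10^5 = 2.00 μM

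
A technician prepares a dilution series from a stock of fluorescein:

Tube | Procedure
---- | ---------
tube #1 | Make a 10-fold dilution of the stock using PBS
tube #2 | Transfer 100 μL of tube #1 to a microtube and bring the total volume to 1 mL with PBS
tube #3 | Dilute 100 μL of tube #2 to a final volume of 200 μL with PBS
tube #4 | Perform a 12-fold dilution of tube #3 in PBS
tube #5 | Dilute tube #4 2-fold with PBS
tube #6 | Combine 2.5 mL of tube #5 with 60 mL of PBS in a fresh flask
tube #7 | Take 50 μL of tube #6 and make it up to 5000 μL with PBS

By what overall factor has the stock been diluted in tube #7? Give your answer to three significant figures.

1.20 × 10^7

Step 1: 10-fold → factor 10
Step 2: 100 μL brought to 1 mL → factor 1000/100 = 10
Step 3: 100 μL brought to 200 μL → factor 200/100 = 2
Step 4: 12-fold → factor 12
Step 5: 2-fold → factor 2
Step 6: 2.5 mL + 60 mL = 62.5 mL total → factor 62.5/2.5 = 25
Step 7: 50 μL brought to 5000 μL → factor 5000/50 = 100
Overall dilution factor = 10 × 10 × 2 × 12 × 2 × 25 × 100 = 1.2 × 10^7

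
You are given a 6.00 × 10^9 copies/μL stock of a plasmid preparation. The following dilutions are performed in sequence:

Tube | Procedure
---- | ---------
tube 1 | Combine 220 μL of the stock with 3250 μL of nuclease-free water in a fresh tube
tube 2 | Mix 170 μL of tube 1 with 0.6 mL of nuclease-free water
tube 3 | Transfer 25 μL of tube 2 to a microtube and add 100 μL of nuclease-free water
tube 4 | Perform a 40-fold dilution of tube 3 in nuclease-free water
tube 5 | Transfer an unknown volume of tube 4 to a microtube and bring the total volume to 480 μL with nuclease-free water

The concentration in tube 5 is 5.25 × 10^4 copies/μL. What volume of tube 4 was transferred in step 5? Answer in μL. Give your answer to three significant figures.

Step 1: 220 μL + 3250 μL = 3470 μL total → factor 3470/220 = 15.773
Step 2: 170 μL + 0.6 mL = 770 μL total → factor 770/170 = 4.5294
Step 3: 25 μL + 100 μL = 125 μL total → factor 125/25 = 5
Step 4: 40-fold → factor 40
Step 5: v brought to 480 μL → factor = 480 μL/v
Product of known-step factors = 14288
Overall factor = 6.00 × 10^9 copies/μL / (5.25 × 10^4 copies/μL) = 1.1429 × 10^5
Step-5 factor = 1.1429 × 10^5 / 14288 = 7.9986
v = 480 μL / 7.9986 = 60.0 μL

60.0 μL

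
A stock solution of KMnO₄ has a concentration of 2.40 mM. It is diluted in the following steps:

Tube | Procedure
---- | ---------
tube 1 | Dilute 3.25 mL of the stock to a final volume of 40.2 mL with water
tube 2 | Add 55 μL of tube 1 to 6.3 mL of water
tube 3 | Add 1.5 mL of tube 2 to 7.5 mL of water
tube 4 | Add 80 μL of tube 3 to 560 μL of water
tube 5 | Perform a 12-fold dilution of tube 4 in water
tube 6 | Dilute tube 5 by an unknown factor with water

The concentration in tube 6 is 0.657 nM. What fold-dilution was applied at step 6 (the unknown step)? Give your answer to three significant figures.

4.44-fold

Step 1: 3.25 mL brought to 40.2 mL → factor 40.2/3.25 = 12.369
Step 2: 55 μL + 6.3 mL = 6355 μL total → factor 6355/55 = 115.55
Step 3: 1.5 mL + 7.5 mL = 9 mL total → factor 9/1.5 = 6
Step 4: 80 μL + 560 μL = 640 μL total → factor 640/80 = 8
Step 5: 12-fold → factor 12
Step 6: unknown factor x
Product of known-step factors = 8.2322 × 10^5
Overall factor = 2.40 mM / (0.657 nM) = 3.653 × 10^6
x = 3.653 × 10^6 / 8.2322 × 10^5 = 4.44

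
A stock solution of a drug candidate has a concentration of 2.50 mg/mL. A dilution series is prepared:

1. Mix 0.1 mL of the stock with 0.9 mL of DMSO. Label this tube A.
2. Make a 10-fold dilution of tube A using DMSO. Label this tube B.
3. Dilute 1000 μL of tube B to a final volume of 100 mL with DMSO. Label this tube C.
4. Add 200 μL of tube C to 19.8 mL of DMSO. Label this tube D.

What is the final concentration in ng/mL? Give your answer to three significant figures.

Step 1: 0.1 mL + 0.9 mL = 1 mL total → factor 1/0.1 = 10
Step 2: 10-fold → factor 10
Step 3: 1000 μL brought to 100 mL → factor 1 × 10^5/1000 = 100
Step 4: 200 μL + 19.8 mL = 20000 μL total → factor 20000/200 = 100
Overall dilution factor = 10 × 10 × 100 × 100 = 1 × 10^6
Final = 2.50 mg/mL / 1 × 10^6 = 2.500 × 10^-6 mg/mL = 2.50 ng/mL

2.50 ng/mL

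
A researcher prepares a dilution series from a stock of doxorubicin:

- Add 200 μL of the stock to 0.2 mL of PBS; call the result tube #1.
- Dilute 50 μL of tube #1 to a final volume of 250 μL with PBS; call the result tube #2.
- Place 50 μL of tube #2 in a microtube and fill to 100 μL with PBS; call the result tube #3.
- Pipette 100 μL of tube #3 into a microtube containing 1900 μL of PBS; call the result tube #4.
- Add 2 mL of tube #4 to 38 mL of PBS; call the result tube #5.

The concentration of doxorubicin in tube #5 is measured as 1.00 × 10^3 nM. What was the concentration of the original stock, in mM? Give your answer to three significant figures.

8.00 mM

Step 1: 200 μL + 0.2 mL = 400 μL total → factor 400/200 = 2
Step 2: 50 μL brought to 250 μL → factor 250/50 = 5
Step 3: 50 μL brought to 100 μL → factor 100/50 = 2
Step 4: 100 μL + 1900 μL = 2000 μL total → factor 2000/100 = 20
Step 5: 2 mL + 38 mL = 40 mL total → factor 40/2 = 20
Overall dilution factor = 2 × 5 × 2 × 20 × 20 = 8000
Stock = 1.00 × 10^3 nM × 8000 = 8.000 × 10^6 nM = 8.00 mM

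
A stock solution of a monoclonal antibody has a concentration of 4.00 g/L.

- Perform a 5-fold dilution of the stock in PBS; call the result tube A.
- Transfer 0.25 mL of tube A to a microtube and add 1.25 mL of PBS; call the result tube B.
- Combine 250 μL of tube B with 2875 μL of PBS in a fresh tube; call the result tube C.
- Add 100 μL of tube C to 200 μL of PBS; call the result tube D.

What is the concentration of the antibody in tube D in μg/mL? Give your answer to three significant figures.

Step 1: 5-fold → factor 5
Step 2: 0.25 mL + 1.25 mL = 1.5 mL total → factor 1.5/0.25 = 6
Step 3: 250 μL + 2875 μL = 3125 μL total → factor 3125/250 = 12.5
Step 4: 100 μL + 200 μL = 300 μL total → factor 300/100 = 3
Overall dilution factor = 5 × 6 × 12.5 × 3 = 1125
Final = 4.00 g/L / 1125 = 0.003556 g/L = 3.56 μg/mL

3.56 μg/mL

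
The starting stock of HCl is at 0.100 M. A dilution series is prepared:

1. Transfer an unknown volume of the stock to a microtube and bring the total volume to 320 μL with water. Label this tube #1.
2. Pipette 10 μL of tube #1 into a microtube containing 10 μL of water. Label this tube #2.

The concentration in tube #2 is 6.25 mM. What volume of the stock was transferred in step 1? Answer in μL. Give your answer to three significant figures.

Step 1: v brought to 320 μL → factor = 320 μL/v
Step 2: 10 μL + 10 μL = 20 μL total → factor 20/10 = 2
Product of known-step factors = 2
Overall factor = 0.100 M / (6.25 mM) = 16
Step-1 factor = 16 / 2 = 8
v = 320 μL / 8 = 40.0 μL

40.0 μL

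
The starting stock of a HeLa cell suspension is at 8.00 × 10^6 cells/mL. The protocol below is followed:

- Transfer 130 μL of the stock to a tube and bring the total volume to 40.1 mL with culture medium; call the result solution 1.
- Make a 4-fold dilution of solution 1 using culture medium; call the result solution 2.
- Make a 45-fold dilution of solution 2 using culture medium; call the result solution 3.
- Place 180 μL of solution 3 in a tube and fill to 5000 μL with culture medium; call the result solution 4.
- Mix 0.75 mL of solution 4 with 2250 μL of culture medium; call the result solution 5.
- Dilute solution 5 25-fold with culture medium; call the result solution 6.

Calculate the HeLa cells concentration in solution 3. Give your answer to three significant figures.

Step 1: 130 μL brought to 40.1 mL → factor 40100/130 = 308.46
Step 2: 4-fold → factor 4
Step 3: 45-fold → factor 45
Dilution factor through solution 3 = 308.46 × 4 × 45 = 55523
[solution 3] = 8.00 × 10^6 cells/mL / 55523 = 144 cells/mL

144 cells/mL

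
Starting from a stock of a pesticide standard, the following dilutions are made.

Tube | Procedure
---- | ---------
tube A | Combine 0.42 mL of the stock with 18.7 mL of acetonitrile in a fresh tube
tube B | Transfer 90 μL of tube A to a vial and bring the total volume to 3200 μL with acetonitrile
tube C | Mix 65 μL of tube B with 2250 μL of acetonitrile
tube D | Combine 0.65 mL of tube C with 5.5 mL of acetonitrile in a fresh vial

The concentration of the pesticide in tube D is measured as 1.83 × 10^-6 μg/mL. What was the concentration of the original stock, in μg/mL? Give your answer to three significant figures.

0.998 μg/mL

Step 1: 0.42 mL + 18.7 mL = 19.12 mL total → factor 19.12/0.42 = 45.524
Step 2: 90 μL brought to 3200 μL → factor 3200/90 = 35.556
Step 3: 65 μL + 2250 μL = 2315 μL total → factor 2315/65 = 35.615
Step 4: 0.65 mL + 5.5 mL = 6.15 mL total → factor 6.15/0.65 = 9.4615
Overall dilution factor = 45.524 × 35.556 × 35.615 × 9.4615 = 5.4544 × 10^5
Stock = 1.83 × 10^-6 μg/mL × 5.4544 × 10^5 = 0.998 μg/mL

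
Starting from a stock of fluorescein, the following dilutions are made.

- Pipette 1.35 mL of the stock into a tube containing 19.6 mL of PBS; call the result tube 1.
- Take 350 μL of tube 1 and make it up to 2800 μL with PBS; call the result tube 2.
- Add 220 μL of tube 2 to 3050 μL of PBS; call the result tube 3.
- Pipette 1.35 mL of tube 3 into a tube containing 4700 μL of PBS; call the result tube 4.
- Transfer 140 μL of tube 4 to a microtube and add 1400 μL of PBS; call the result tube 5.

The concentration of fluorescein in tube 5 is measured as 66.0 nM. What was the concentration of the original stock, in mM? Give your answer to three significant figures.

6.00 mM

Step 1: 1.35 mL + 19.6 mL = 20.95 mL total → factor 20.95/1.35 = 15.519
Step 2: 350 μL brought to 2800 μL → factor 2800/350 = 8
Step 3: 220 μL + 3050 μL = 3270 μL total → factor 3270/220 = 14.864
Step 4: 1.35 mL + 4700 μL = 6.05 mL total → factor 6.05/1.35 = 4.4815
Step 5: 140 μL + 1400 μL = 1540 μL total → factor 1540/140 = 11
Overall dilution factor = 15.519 × 8 × 14.864 × 4.4815 × 11 = 90966
Stock = 66.0 nM × 90966 = 6.004 × 10^6 nM = 6.00 mM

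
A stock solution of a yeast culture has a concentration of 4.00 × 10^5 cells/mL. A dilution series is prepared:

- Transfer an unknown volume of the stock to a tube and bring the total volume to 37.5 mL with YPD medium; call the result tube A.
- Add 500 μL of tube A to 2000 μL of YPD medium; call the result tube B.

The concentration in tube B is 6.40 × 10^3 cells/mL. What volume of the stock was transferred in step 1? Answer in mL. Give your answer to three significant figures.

Step 1: v brought to 37.5 mL → factor = 37.5 mL/v
Step 2: 500 μL + 2000 μL = 2500 μL total → factor 2500/500 = 5
Product of known-step factors = 5
Overall factor = 4.00 × 10^5 cells/mL / (6.40 × 10^3 cells/mL) = 62.5
Step-1 factor = 62.5 / 5 = 12.5
v = 37.5 mL / 12.5 = 3.00 mL

3.00 mL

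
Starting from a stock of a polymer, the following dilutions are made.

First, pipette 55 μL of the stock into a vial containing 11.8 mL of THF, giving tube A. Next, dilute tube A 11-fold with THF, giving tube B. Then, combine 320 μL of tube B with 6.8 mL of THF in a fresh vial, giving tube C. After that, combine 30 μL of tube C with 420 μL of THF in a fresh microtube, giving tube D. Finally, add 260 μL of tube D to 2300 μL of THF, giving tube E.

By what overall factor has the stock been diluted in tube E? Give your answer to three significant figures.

7.79 × 10^6

Step 1: 55 μL + 11.8 mL = 11855 μL total → factor 11855/55 = 215.55
Step 2: 11-fold → factor 11
Step 3: 320 μL + 6.8 mL = 7120 μL total → factor 7120/320 = 22.25
Step 4: 30 μL + 420 μL = 450 μL total → factor 450/30 = 15
Step 5: 260 μL + 2300 μL = 2560 μL total → factor 2560/260 = 9.8462
Overall dilution factor = 215.55 × 11 × 22.25 × 15 × 9.8462 = 7.7915 × 10^6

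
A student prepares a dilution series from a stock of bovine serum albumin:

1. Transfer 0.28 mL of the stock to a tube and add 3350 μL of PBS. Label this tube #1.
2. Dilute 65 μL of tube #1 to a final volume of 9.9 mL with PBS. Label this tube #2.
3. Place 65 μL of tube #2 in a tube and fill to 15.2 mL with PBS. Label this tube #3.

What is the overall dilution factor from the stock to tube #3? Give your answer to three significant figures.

Step 1: 0.28 mL + 3350 μL = 3.63 mL total → factor 3.63/0.28 = 12.964
Step 2: 65 μL brought to 9.9 mL → factor 9900/65 = 152.31
Step 3: 65 μL brought to 15.2 mL → factor 15200/65 = 233.85
Overall dilution factor = 12.964 × 152.31 × 233.85 = 4.6174 × 10^5

4.62 × 10^5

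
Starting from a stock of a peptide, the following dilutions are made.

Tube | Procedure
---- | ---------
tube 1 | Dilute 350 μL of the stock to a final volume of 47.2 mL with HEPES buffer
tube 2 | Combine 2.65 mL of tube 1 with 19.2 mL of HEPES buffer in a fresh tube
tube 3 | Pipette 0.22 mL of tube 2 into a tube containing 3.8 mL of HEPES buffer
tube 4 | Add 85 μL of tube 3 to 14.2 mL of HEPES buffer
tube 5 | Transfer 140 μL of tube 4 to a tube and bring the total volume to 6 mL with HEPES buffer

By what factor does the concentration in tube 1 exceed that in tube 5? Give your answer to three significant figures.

Step 1: 350 μL brought to 47.2 mL → factor 47200/350 = 134.86
Step 2: 2.65 mL + 19.2 mL = 21.85 mL total → factor 21.85/2.65 = 8.2453
Step 3: 0.22 mL + 3.8 mL = 4.02 mL total → factor 4.02/0.22 = 18.273
Step 4: 85 μL + 14.2 mL = 14285 μL total → factor 14285/85 = 168.06
Step 5: 140 μL brought to 6 mL → factor 6000/140 = 42.857
Dilution factor to tube 1 = 134.86; to tube 5 = 1.4634 × 10^8
[tube 1]/[tube 5] = (factor to tube 5)/(factor to tube 1) = 1.4634 × 10^8/134.86 = 1.09 × 10^6

1.09 × 10^6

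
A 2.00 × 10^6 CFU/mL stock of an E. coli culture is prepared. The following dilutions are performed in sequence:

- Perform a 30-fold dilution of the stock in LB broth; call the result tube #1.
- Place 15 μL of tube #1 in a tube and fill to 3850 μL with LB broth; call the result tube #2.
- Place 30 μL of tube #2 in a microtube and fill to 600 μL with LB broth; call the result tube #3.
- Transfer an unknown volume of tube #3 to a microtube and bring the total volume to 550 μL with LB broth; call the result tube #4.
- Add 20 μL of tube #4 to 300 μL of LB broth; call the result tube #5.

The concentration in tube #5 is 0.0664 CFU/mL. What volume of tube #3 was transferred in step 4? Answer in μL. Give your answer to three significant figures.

Step 1: 30-fold → factor 30
Step 2: 15 μL brought to 3850 μL → factor 3850/15 = 256.67
Step 3: 30 μL brought to 600 μL → factor 600/30 = 20
Step 4: v brought to 550 μL → factor = 550 μL/v
Step 5: 20 μL + 300 μL = 320 μL total → factor 320/20 = 16
Product of known-step factors = 2.464 × 10^6
Overall factor = 2.00 × 10^6 CFU/mL / (0.0664 CFU/mL) = 3.012 × 10^7
Step-4 factor = 3.012 × 10^7 / 2.464 × 10^6 = 12.224
v = 550 μL / 12.224 = 45.0 μL

45.0 μL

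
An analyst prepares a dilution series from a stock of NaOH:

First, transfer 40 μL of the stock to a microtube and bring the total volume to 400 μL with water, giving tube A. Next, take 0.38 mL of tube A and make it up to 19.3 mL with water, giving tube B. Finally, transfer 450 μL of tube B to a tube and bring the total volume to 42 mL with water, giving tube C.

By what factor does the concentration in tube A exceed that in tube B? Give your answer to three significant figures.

Step 1: 40 μL brought to 400 μL → factor 400/40 = 10
Step 2: 0.38 mL brought to 19.3 mL → factor 19.3/0.38 = 50.789
Dilution factor to tube A = 10; to tube B = 507.89
[tube A]/[tube B] = (factor to tube B)/(factor to tube A) = 507.89/10 = 50.8

50.8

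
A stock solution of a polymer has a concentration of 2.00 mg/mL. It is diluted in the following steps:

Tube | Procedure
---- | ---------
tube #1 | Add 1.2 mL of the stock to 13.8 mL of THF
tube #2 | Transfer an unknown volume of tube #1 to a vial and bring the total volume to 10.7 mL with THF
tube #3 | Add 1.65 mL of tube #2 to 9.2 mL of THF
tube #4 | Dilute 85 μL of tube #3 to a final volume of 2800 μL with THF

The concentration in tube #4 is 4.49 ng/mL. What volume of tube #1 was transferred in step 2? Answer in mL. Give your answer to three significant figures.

0.0650 mL

Step 1: 1.2 mL + 13.8 mL = 15 mL total → factor 15/1.2 = 12.5
Step 2: v brought to 10.7 mL → factor = 10.7 mL/v
Step 3: 1.65 mL + 9.2 mL = 10.85 mL total → factor 10.85/1.65 = 6.5758
Step 4: 85 μL brought to 2800 μL → factor 2800/85 = 32.941
Product of known-step factors = 2707.7
Overall factor = 2.00 mg/mL / (4.49 ng/mL) = 4.4543 × 10^5
Step-2 factor = 4.4543 × 10^5 / 2707.7 = 164.51
v = 10.7 mL / 164.51 = 0.0650 mL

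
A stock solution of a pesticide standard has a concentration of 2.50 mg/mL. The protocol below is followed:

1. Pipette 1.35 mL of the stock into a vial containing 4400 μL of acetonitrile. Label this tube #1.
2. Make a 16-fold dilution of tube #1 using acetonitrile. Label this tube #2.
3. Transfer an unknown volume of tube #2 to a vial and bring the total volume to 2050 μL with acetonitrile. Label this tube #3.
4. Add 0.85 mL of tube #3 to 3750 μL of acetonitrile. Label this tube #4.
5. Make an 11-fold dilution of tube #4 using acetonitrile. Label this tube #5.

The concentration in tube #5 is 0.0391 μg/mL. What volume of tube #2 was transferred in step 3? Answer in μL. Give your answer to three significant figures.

Step 1: 1.35 mL + 4400 μL = 5.75 mL total → factor 5.75/1.35 = 4.2593
Step 2: 16-fold → factor 16
Step 3: v brought to 2050 μL → factor = 2050 μL/v
Step 4: 0.85 mL + 3750 μL = 4.6 mL total → factor 4.6/0.85 = 5.4118
Step 5: 11-fold → factor 11
Product of known-step factors = 4056.8
Overall factor = 2.50 mg/mL / (0.0391 μg/mL) = 63939
Step-3 factor = 63939 / 4056.8 = 15.761
v = 2050 μL / 15.761 = 130 μL

130 μL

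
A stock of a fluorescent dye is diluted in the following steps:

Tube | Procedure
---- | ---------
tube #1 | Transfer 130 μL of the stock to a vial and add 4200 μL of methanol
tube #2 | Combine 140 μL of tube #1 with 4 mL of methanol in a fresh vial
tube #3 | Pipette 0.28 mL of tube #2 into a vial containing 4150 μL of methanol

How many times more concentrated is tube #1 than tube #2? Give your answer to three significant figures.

29.6

Step 1: 130 μL + 4200 μL = 4330 μL total → factor 4330/130 = 33.308
Step 2: 140 μL + 4 mL = 4140 μL total → factor 4140/140 = 29.571
Dilution factor to tube #1 = 33.308; to tube #2 = 984.96
[tube #1]/[tube #2] = (factor to tube #2)/(factor to tube #1) = 984.96/33.308 = 29.6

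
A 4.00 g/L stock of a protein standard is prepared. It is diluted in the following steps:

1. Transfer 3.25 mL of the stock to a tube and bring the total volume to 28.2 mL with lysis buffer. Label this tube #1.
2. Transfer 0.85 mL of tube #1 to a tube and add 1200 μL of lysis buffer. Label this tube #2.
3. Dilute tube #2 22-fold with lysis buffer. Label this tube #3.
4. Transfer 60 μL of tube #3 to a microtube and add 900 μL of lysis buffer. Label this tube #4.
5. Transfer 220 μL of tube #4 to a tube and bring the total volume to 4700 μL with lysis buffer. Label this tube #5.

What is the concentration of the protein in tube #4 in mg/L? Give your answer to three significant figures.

0.543 mg/L

Step 1: 3.25 mL brought to 28.2 mL → factor 28.2/3.25 = 8.6769
Step 2: 0.85 mL + 1200 μL = 2.05 mL total → factor 2.05/0.85 = 2.4118
Step 3: 22-fold → factor 22
Step 4: 60 μL + 900 μL = 960 μL total → factor 960/60 = 16
Dilution factor through tube #4 = 8.6769 × 2.4118 × 22 × 16 = 7366.2
[tube #4] = 4.00 g/L / 7366.2 = 0.0005430 g/L = 0.543 mg/L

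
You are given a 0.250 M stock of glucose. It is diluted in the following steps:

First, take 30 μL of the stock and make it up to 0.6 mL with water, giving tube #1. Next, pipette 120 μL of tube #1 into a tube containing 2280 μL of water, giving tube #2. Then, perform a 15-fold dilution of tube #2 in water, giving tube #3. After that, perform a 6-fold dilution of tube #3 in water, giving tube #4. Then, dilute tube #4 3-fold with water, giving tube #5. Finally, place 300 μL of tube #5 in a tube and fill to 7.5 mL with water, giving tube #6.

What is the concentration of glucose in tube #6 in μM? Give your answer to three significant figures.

Step 1: 30 μL brought to 0.6 mL → factor 600/30 = 20
Step 2: 120 μL + 2280 μL = 2400 μL total → factor 2400/120 = 20
Step 3: 15-fold → factor 15
Step 4: 6-fold → factor 6
Step 5: 3-fold → factor 3
Step 6: 300 μL brought to 7.5 mL → factor 7500/300 = 25
Overall dilution factor = 20 × 20 × 15 × 6 × 3 × 25 = 2.7 × 10^6
Final = 0.250 M / 2.7 × 10^6 = 9.259 × 10^-8 M = 0.0926 μM

0.0926 μM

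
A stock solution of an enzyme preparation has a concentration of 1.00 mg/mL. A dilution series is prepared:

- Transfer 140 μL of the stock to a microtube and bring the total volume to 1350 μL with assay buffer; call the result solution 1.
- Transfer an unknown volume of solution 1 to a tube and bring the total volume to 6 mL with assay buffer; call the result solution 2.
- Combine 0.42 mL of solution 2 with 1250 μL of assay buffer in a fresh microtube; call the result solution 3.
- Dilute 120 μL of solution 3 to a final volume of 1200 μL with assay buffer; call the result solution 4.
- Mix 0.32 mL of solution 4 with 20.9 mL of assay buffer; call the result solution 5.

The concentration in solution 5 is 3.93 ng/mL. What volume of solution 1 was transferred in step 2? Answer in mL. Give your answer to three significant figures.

0.600 mL

Step 1: 140 μL brought to 1350 μL → factor 1350/140 = 9.6429
Step 2: v brought to 6 mL → factor = 6 mL/v
Step 3: 0.42 mL + 1250 μL = 1.67 mL total → factor 1.67/0.42 = 3.9762
Step 4: 120 μL brought to 1200 μL → factor 1200/120 = 10
Step 5: 0.32 mL + 20.9 mL = 21.22 mL total → factor 21.22/0.32 = 66.312
Product of known-step factors = 25425
Overall factor = 1.00 mg/mL / (3.93 ng/mL) = 2.5445 × 10^5
Step-2 factor = 2.5445 × 10^5 / 25425 = 10.008
v = 6 mL / 10.008 = 0.600 mL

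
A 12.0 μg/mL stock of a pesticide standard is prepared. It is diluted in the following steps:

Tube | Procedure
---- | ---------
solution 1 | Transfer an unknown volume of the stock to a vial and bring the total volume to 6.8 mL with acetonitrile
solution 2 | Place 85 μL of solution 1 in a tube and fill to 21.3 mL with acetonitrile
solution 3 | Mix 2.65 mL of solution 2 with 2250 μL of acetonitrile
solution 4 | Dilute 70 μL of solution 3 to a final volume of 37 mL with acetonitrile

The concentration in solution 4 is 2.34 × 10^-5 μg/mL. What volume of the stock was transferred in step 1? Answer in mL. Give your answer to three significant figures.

Step 1: v brought to 6.8 mL → factor = 6.8 mL/v
Step 2: 85 μL brought to 21.3 mL → factor 21300/85 = 250.59
Step 3: 2.65 mL + 2250 μL = 4.9 mL total → factor 4.9/2.65 = 1.8491
Step 4: 70 μL brought to 37 mL → factor 37000/70 = 528.57
Product of known-step factors = 2.4491 × 10^5
Overall factor = 12.0 μg/mL / (2.34 × 10^-5 μg/mL) = 5.1282 × 10^5
Step-1 factor = 5.1282 × 10^5 / 2.4491 × 10^5 = 2.0939
v = 6.8 mL / 2.0939 = 3.25 mL

3.25 mL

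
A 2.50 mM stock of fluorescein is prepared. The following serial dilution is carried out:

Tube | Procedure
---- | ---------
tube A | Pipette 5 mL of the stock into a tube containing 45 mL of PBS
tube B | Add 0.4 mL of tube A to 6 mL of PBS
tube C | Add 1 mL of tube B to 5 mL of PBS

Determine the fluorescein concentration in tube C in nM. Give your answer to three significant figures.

2.60 × 10^3 nM

Step 1: 5 mL + 45 mL = 50 mL total → factor 50/5 = 10
Step 2: 0.4 mL + 6 mL = 6.4 mL total → factor 6.4/0.4 = 16
Step 3: 1 mL + 5 mL = 6 mL total → factor 6/1 = 6
Overall dilution factor = 10 × 16 × 6 = 960
Final = 2.50 mM / 960 = 0.002604 mM = 2.60 × 10^3 nM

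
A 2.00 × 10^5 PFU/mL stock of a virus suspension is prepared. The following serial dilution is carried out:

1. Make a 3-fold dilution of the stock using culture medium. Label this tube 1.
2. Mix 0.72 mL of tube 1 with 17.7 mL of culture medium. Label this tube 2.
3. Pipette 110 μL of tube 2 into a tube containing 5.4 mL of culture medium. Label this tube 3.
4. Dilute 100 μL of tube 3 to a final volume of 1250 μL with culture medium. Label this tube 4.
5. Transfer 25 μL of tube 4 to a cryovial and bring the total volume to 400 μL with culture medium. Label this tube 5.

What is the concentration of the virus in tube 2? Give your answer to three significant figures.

2.61 × 10^3 PFU/mL

Step 1: 3-fold → factor 3
Step 2: 0.72 mL + 17.7 mL = 18.42 mL total → factor 18.42/0.72 = 25.583
Dilution factor through tube 2 = 3 × 25.583 = 76.75
[tube 2] = 2.00 × 10^5 PFU/mL / 76.75 = 2.61 × 10^3 PFU/mL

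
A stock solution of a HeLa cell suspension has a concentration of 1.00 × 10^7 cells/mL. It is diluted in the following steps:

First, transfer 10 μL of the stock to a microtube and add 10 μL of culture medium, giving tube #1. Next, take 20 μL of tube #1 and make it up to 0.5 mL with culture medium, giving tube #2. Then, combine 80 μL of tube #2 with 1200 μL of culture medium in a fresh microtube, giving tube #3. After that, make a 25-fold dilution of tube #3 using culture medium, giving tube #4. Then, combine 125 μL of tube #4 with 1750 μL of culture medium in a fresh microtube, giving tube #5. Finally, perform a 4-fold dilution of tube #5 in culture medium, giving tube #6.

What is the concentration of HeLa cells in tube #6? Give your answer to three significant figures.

8.33 cells/mL

Step 1: 10 μL + 10 μL = 20 μL total → factor 20/10 = 2
Step 2: 20 μL brought to 0.5 mL → factor 500/20 = 25
Step 3: 80 μL + 1200 μL = 1280 μL total → factor 1280/80 = 16
Step 4: 25-fold → factor 25
Step 5: 125 μL + 1750 μL = 1875 μL total → factor 1875/125 = 15
Step 6: 4-fold → factor 4
Overall dilution factor = 2 × 25 × 16 × 25 × 15 × 4 = 1.2 × 10^6
Final = 1.00 × 10^7 cells/mL / 1.2 × 10^6 = 8.33 cells/mL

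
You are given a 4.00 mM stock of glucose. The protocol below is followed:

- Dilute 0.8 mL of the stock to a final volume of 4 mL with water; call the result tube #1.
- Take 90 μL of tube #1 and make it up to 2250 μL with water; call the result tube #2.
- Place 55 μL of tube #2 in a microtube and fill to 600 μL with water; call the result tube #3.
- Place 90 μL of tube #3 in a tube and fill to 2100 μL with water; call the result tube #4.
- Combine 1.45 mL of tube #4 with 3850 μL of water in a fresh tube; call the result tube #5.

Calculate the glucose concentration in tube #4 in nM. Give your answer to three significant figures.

126 nM

Step 1: 0.8 mL brought to 4 mL → factor 4/0.8 = 5
Step 2: 90 μL brought to 2250 μL → factor 2250/90 = 25
Step 3: 55 μL brought to 600 μL → factor 600/55 = 10.909
Step 4: 90 μL brought to 2100 μL → factor 2100/90 = 23.333
Dilution factor through tube #4 = 5 × 25 × 10.909 × 23.333 = 31818
[tube #4] = 4.00 mM / 31818 = 0.0001257 mM = 126 nM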